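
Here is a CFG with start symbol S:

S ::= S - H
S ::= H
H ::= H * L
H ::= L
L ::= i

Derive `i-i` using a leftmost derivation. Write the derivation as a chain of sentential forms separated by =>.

S => S-H   [S ::= S - H]
S-H => H-H   [S ::= H]
H-H => L-H   [H ::= L]
L-H => i-H   [L ::= i]
i-H => i-L   [H ::= L]
i-L => i-i   [L ::= i]

S => S-H => H-H => L-H => i-H => i-L => i-i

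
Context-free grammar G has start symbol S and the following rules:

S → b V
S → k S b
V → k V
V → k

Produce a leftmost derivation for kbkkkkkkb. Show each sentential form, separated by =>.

S => kSb => kbVb => kbkVb => kbkkVb => kbkkkVb => kbkkkkVb => kbkkkkkVb => kbkkkkkkb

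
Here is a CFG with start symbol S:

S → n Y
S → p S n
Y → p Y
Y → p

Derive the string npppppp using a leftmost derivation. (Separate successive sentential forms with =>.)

S => nY => npY => nppY => npppY => nppppY => npppppY => npppppp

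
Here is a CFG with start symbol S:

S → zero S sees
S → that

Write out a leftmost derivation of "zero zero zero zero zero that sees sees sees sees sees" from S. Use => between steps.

S => zero S sees => zero zero S sees sees => zero zero zero S sees sees sees => zero zero zero zero S sees sees sees sees => zero zero zero zero zero S sees sees sees sees sees => zero zero zero zero zero that sees sees sees sees sees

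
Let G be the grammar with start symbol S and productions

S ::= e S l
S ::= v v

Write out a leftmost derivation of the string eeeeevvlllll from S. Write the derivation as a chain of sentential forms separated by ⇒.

S ⇒ eSl ⇒ eeSll ⇒ eeeSlll ⇒ eeeeSllll ⇒ eeeeeSlllll ⇒ eeeeevvlllll

S ⇒ eSl   [S ::= e S l]
eSl ⇒ eeSll   [S ::= e S l]
eeSll ⇒ eeeSlll   [S ::= e S l]
eeeSlll ⇒ eeeeSllll   [S ::= e S l]
eeeeSllll ⇒ eeeeeSlllll   [S ::= e S l]
eeeeeSlllll ⇒ eeeeevvlllll   [S ::= v v]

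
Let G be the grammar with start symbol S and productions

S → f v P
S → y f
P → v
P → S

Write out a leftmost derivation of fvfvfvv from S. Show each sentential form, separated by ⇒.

S ⇒ fvP   [S → f v P]
fvP ⇒ fvS   [P → S]
fvS ⇒ fvfvP   [S → f v P]
fvfvP ⇒ fvfvS   [P → S]
fvfvS ⇒ fvfvfvP   [S → f v P]
fvfvfvP ⇒ fvfvfvv   [P → v]

S ⇒ fvP ⇒ fvS ⇒ fvfvP ⇒ fvfvS ⇒ fvfvfvP ⇒ fvfvfvv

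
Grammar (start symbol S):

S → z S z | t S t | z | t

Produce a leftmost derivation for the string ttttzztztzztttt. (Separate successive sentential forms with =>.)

S => tSt => ttStt => tttSttt => ttttStttt => ttttzSztttt => ttttzzSzztttt => ttttzztStzztttt => ttttzztztzztttt

S => tSt   [S → t S t]
tSt => ttStt   [S → t S t]
ttStt => tttSttt   [S → t S t]
tttSttt => ttttStttt   [S → t S t]
ttttStttt => ttttzSztttt   [S → z S z]
ttttzSztttt => ttttzzSzztttt   [S → z S z]
ttttzzSzztttt => ttttzztStzztttt   [S → t S t]
ttttzztStzztttt => ttttzztztzztttt   [S → z]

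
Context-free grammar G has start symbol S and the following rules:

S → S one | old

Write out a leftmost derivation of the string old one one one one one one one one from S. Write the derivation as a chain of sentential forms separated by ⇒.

S ⇒ S one ⇒ S one one ⇒ S one one one ⇒ S one one one one ⇒ S one one one one one ⇒ S one one one one one one ⇒ S one one one one one one one ⇒ S one one one one one one one one ⇒ old one one one one one one one one

S ⇒ S one   [S → S one]
S one ⇒ S one one   [S → S one]
S one one ⇒ S one one one   [S → S one]
S one one one ⇒ S one one one one   [S → S one]
S one one one one ⇒ S one one one one one   [S → S one]
S one one one one one ⇒ S one one one one one one   [S → S one]
S one one one one one one ⇒ S one one one one one one one   [S → S one]
S one one one one one one one ⇒ S one one one one one one one one   [S → S one]
S one one one one one one one one ⇒ old one one one one one one one one   [S → old]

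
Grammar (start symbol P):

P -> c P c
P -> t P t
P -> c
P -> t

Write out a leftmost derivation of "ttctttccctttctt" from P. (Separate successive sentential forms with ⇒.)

P ⇒ tPt ⇒ ttPtt ⇒ ttcPctt ⇒ ttctPtctt ⇒ ttcttPttctt ⇒ ttctttPtttctt ⇒ ttctttcPctttctt ⇒ ttctttccctttctt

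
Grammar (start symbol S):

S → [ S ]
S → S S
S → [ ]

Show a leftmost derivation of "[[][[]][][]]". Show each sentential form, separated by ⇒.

S ⇒ [S] ⇒ [SS] ⇒ [SSS] ⇒ [SSSS] ⇒ [[]SSS] ⇒ [[][S]SS] ⇒ [[][[]]SS] ⇒ [[][[]][]S] ⇒ [[][[]][][]]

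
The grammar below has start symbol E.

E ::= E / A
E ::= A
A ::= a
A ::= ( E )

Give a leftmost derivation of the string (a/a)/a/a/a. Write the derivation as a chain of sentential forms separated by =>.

E=>E/A=>E/A/A=>E/A/A/A=>A/A/A/A=>(E)/A/A/A=>(E/A)/A/A/A=>(A/A)/A/A/A=>(a/A)/A/A/A=>(a/a)/A/A/A=>(a/a)/a/A/A=>(a/a)/a/a/A=>(a/a)/a/a/a

E => E/A   [E ::= E / A]
E/A => E/A/A   [E ::= E / A]
E/A/A => E/A/A/A   [E ::= E / A]
E/A/A/A => A/A/A/A   [E ::= A]
A/A/A/A => (E)/A/A/A   [A ::= ( E )]
(E)/A/A/A => (E/A)/A/A/A   [E ::= E / A]
(E/A)/A/A/A => (A/A)/A/A/A   [E ::= A]
(A/A)/A/A/A => (a/A)/A/A/A   [A ::= a]
(a/A)/A/A/A => (a/a)/A/A/A   [A ::= a]
(a/a)/A/A/A => (a/a)/a/A/A   [A ::= a]
(a/a)/a/A/A => (a/a)/a/a/A   [A ::= a]
(a/a)/a/a/A => (a/a)/a/a/a   [A ::= a]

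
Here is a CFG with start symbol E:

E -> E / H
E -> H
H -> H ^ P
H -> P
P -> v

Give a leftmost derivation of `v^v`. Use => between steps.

E=>H=>H^P=>P^P=>v^P=>v^v

E => H   [E -> H]
H => H^P   [H -> H ^ P]
H^P => P^P   [H -> P]
P^P => v^P   [P -> v]
v^P => v^v   [P -> v]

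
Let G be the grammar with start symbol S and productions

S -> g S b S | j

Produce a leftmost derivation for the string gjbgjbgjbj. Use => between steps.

S => gSbS => gjbS => gjbgSbS => gjbgjbS => gjbgjbgSbS => gjbgjbgjbS => gjbgjbgjbj

S => gSbS   [S -> g S b S]
gSbS => gjbS   [S -> j]
gjbS => gjbgSbS   [S -> g S b S]
gjbgSbS => gjbgjbS   [S -> j]
gjbgjbS => gjbgjbgSbS   [S -> g S b S]
gjbgjbgSbS => gjbgjbgjbS   [S -> j]
gjbgjbgjbS => gjbgjbgjbj   [S -> j]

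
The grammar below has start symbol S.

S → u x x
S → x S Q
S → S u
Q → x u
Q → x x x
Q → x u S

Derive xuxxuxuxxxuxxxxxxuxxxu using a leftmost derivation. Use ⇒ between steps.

S⇒Su⇒xSQu⇒xSuQu⇒xuxxuQu⇒xuxxuxuSu⇒xuxxuxuxSQu⇒xuxxuxuxxSQQu⇒xuxxuxuxxxSQQQu⇒xuxxuxuxxxuxxQQQu⇒xuxxuxuxxxuxxxxxQQu⇒xuxxuxuxxxuxxxxxxuQu⇒xuxxuxuxxxuxxxxxxuxxxu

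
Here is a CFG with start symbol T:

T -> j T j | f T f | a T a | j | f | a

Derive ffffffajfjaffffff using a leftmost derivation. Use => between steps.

T => fTf => ffTff => fffTfff => ffffTffff => fffffTfffff => ffffffTffffff => ffffffaTaffffff => ffffffajTjaffffff => ffffffajfjaffffff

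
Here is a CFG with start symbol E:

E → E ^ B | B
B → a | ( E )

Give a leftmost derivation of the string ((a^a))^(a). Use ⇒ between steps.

E ⇒ E^B ⇒ B^B ⇒ (E)^B ⇒ (B)^B ⇒ ((E))^B ⇒ ((E^B))^B ⇒ ((B^B))^B ⇒ ((a^B))^B ⇒ ((a^a))^B ⇒ ((a^a))^(E) ⇒ ((a^a))^(B) ⇒ ((a^a))^(a)

E ⇒ E^B   [E → E ^ B]
E^B ⇒ B^B   [E → B]
B^B ⇒ (E)^B   [B → ( E )]
(E)^B ⇒ (B)^B   [E → B]
(B)^B ⇒ ((E))^B   [B → ( E )]
((E))^B ⇒ ((E^B))^B   [E → E ^ B]
((E^B))^B ⇒ ((B^B))^B   [E → B]
((B^B))^B ⇒ ((a^B))^B   [B → a]
((a^B))^B ⇒ ((a^a))^B   [B → a]
((a^a))^B ⇒ ((a^a))^(E)   [B → ( E )]
((a^a))^(E) ⇒ ((a^a))^(B)   [E → B]
((a^a))^(B) ⇒ ((a^a))^(a)   [B → a]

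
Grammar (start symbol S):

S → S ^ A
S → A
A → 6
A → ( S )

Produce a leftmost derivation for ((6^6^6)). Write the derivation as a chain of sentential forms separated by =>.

S=>A=>(S)=>(A)=>((S))=>((S^A))=>((S^A^A))=>((A^A^A))=>((6^A^A))=>((6^6^A))=>((6^6^6))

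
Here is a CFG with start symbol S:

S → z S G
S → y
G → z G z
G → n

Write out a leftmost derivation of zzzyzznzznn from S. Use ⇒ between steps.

S ⇒ zSG   [S → z S G]
zSG ⇒ zzSGG   [S → z S G]
zzSGG ⇒ zzzSGGG   [S → z S G]
zzzSGGG ⇒ zzzyGGG   [S → y]
zzzyGGG ⇒ zzzyzGzGG   [G → z G z]
zzzyzGzGG ⇒ zzzyzzGzzGG   [G → z G z]
zzzyzzGzzGG ⇒ zzzyzznzzGG   [G → n]
zzzyzznzzGG ⇒ zzzyzznzznG   [G → n]
zzzyzznzznG ⇒ zzzyzznzznn   [G → n]

S ⇒ zSG ⇒ zzSGG ⇒ zzzSGGG ⇒ zzzyGGG ⇒ zzzyzGzGG ⇒ zzzyzzGzzGG ⇒ zzzyzznzzGG ⇒ zzzyzznzznG ⇒ zzzyzznzznn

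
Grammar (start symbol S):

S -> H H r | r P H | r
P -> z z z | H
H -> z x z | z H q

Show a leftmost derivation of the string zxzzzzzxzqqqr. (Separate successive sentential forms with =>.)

S => HHr => zxzHr => zxzzHqr => zxzzzHqqr => zxzzzzHqqqr => zxzzzzzxzqqqr

S => HHr   [S -> H H r]
HHr => zxzHr   [H -> z x z]
zxzHr => zxzzHqr   [H -> z H q]
zxzzHqr => zxzzzHqqr   [H -> z H q]
zxzzzHqqr => zxzzzzHqqqr   [H -> z H q]
zxzzzzHqqqr => zxzzzzzxzqqqr   [H -> z x z]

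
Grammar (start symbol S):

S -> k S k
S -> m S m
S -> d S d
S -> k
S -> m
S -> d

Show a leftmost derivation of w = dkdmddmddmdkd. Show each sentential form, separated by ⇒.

S ⇒ dSd ⇒ dkSkd ⇒ dkdSdkd ⇒ dkdmSmdkd ⇒ dkdmdSdmdkd ⇒ dkdmddSddmdkd ⇒ dkdmddmddmdkd

S ⇒ dSd   [S -> d S d]
dSd ⇒ dkSkd   [S -> k S k]
dkSkd ⇒ dkdSdkd   [S -> d S d]
dkdSdkd ⇒ dkdmSmdkd   [S -> m S m]
dkdmSmdkd ⇒ dkdmdSdmdkd   [S -> d S d]
dkdmdSdmdkd ⇒ dkdmddSddmdkd   [S -> d S d]
dkdmddSddmdkd ⇒ dkdmddmddmdkd   [S -> m]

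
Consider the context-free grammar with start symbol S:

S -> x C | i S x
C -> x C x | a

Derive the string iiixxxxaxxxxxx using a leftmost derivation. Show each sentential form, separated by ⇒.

S ⇒ iSx ⇒ iiSxx ⇒ iiiSxxx ⇒ iiixCxxx ⇒ iiixxCxxxx ⇒ iiixxxCxxxxx ⇒ iiixxxxCxxxxxx ⇒ iiixxxxaxxxxxx

S ⇒ iSx   [S -> i S x]
iSx ⇒ iiSxx   [S -> i S x]
iiSxx ⇒ iiiSxxx   [S -> i S x]
iiiSxxx ⇒ iiixCxxx   [S -> x C]
iiixCxxx ⇒ iiixxCxxxx   [C -> x C x]
iiixxCxxxx ⇒ iiixxxCxxxxx   [C -> x C x]
iiixxxCxxxxx ⇒ iiixxxxCxxxxxx   [C -> x C x]
iiixxxxCxxxxxx ⇒ iiixxxxaxxxxxx   [C -> a]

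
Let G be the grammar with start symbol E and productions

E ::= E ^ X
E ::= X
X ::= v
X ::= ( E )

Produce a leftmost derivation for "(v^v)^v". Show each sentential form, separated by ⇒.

E ⇒ E^X ⇒ X^X ⇒ (E)^X ⇒ (E^X)^X ⇒ (X^X)^X ⇒ (v^X)^X ⇒ (v^v)^X ⇒ (v^v)^v

E ⇒ E^X   [E ::= E ^ X]
E^X ⇒ X^X   [E ::= X]
X^X ⇒ (E)^X   [X ::= ( E )]
(E)^X ⇒ (E^X)^X   [E ::= E ^ X]
(E^X)^X ⇒ (X^X)^X   [E ::= X]
(X^X)^X ⇒ (v^X)^X   [X ::= v]
(v^X)^X ⇒ (v^v)^X   [X ::= v]
(v^v)^X ⇒ (v^v)^v   [X ::= v]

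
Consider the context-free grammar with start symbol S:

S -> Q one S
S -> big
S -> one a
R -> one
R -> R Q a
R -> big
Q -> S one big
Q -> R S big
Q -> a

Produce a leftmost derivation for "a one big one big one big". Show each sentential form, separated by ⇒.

S ⇒ Q one S ⇒ S one big one S ⇒ Q one S one big one S ⇒ a one S one big one S ⇒ a one big one big one S ⇒ a one big one big one big

S ⇒ Q one S   [S -> Q one S]
Q one S ⇒ S one big one S   [Q -> S one big]
S one big one S ⇒ Q one S one big one S   [S -> Q one S]
Q one S one big one S ⇒ a one S one big one S   [Q -> a]
a one S one big one S ⇒ a one big one big one S   [S -> big]
a one big one big one S ⇒ a one big one big one big   [S -> big]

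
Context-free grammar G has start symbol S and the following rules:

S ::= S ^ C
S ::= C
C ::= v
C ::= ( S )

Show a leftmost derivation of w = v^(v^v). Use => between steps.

S => S^C   [S ::= S ^ C]
S^C => C^C   [S ::= C]
C^C => v^C   [C ::= v]
v^C => v^(S)   [C ::= ( S )]
v^(S) => v^(S^C)   [S ::= S ^ C]
v^(S^C) => v^(C^C)   [S ::= C]
v^(C^C) => v^(v^C)   [C ::= v]
v^(v^C) => v^(v^v)   [C ::= v]

S => S^C => C^C => v^C => v^(S) => v^(S^C) => v^(C^C) => v^(v^C) => v^(v^v)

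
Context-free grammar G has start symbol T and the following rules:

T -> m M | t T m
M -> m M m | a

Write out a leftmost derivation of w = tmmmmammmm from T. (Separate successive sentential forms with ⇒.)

T ⇒ tTm   [T -> t T m]
tTm ⇒ tmMm   [T -> m M]
tmMm ⇒ tmmMmm   [M -> m M m]
tmmMmm ⇒ tmmmMmmm   [M -> m M m]
tmmmMmmm ⇒ tmmmmMmmmm   [M -> m M m]
tmmmmMmmmm ⇒ tmmmmammmm   [M -> a]

T⇒tTm⇒tmMm⇒tmmMmm⇒tmmmMmmm⇒tmmmmMmmmm⇒tmmmmammmm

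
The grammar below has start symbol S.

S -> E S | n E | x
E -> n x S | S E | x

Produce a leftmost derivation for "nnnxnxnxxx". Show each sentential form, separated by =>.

S => nE   [S -> n E]
nE => nSE   [E -> S E]
nSE => nnEE   [S -> n E]
nnEE => nnnxSE   [E -> n x S]
nnnxSE => nnnxESE   [S -> E S]
nnnxESE => nnnxnxSSE   [E -> n x S]
nnnxnxSSE => nnnxnxnESE   [S -> n E]
nnnxnxnESE => nnnxnxnxSE   [E -> x]
nnnxnxnxSE => nnnxnxnxxE   [S -> x]
nnnxnxnxxE => nnnxnxnxxx   [E -> x]

S=>nE=>nSE=>nnEE=>nnnxSE=>nnnxESE=>nnnxnxSSE=>nnnxnxnESE=>nnnxnxnxSE=>nnnxnxnxxE=>nnnxnxnxxx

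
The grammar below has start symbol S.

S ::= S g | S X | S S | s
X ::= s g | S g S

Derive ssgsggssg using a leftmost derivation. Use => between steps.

S => SX => SXX => sXX => sSgSX => sSXgSX => sSgXgSX => ssgXgSX => ssgsggSX => ssgsggsX => ssgsggssg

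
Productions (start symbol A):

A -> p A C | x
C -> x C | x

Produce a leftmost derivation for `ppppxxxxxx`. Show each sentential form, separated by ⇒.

A ⇒ pAC ⇒ ppACC ⇒ pppACCC ⇒ ppppACCCC ⇒ ppppxCCCC ⇒ ppppxxCCC ⇒ ppppxxxCC ⇒ ppppxxxxC ⇒ ppppxxxxxC ⇒ ppppxxxxxx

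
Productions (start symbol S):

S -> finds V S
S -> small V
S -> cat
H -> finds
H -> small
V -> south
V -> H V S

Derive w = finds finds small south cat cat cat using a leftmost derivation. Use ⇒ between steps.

S ⇒ finds V S   [S -> finds V S]
finds V S ⇒ finds H V S S   [V -> H V S]
finds H V S S ⇒ finds finds V S S   [H -> finds]
finds finds V S S ⇒ finds finds H V S S S   [V -> H V S]
finds finds H V S S S ⇒ finds finds small V S S S   [H -> small]
finds finds small V S S S ⇒ finds finds small south S S S   [V -> south]
finds finds small south S S S ⇒ finds finds small south cat S S   [S -> cat]
finds finds small south cat S S ⇒ finds finds small south cat cat S   [S -> cat]
finds finds small south cat cat S ⇒ finds finds small south cat cat cat   [S -> cat]

S ⇒ finds V S ⇒ finds H V S S ⇒ finds finds V S S ⇒ finds finds H V S S S ⇒ finds finds small V S S S ⇒ finds finds small south S S S ⇒ finds finds small south cat S S ⇒ finds finds small south cat cat S ⇒ finds finds small south cat cat cat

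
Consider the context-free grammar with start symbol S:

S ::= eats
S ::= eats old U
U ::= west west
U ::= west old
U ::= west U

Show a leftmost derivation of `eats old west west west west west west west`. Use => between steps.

S => eats old U   [S ::= eats old U]
eats old U => eats old west U   [U ::= west U]
eats old west U => eats old west west U   [U ::= west U]
eats old west west U => eats old west west west U   [U ::= west U]
eats old west west west U => eats old west west west west U   [U ::= west U]
eats old west west west west U => eats old west west west west west U   [U ::= west U]
eats old west west west west west U => eats old west west west west west west west   [U ::= west west]

S => eats old U => eats old west U => eats old west west U => eats old west west west U => eats old west west west west U => eats old west west west west west U => eats old west west west west west west west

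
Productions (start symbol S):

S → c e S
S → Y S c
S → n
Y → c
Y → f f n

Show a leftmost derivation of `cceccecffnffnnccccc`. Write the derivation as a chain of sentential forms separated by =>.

S => YSc => cSc => cceSc => cceYScc => ccecScc => ccecceScc => ccecceYSccc => cceccecSccc => cceccecYScccc => cceccecffnScccc => cceccecffnYSccccc => cceccecffnffnSccccc => cceccecffnffnnccccc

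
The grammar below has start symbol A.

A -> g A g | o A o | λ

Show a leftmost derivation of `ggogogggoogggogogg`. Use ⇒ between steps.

A⇒gAg⇒ggAgg⇒ggoAogg⇒ggogAgogg⇒ggogoAogogg⇒ggogogAgogogg⇒ggogoggAggogogg⇒ggogogggAgggogogg⇒ggogogggoAogggogogg⇒ggogogggoogggogogg

A ⇒ gAg   [A -> g A g]
gAg ⇒ ggAgg   [A -> g A g]
ggAgg ⇒ ggoAogg   [A -> o A o]
ggoAogg ⇒ ggogAgogg   [A -> g A g]
ggogAgogg ⇒ ggogoAogogg   [A -> o A o]
ggogoAogogg ⇒ ggogogAgogogg   [A -> g A g]
ggogogAgogogg ⇒ ggogoggAggogogg   [A -> g A g]
ggogoggAggogogg ⇒ ggogogggAgggogogg   [A -> g A g]
ggogogggAgggogogg ⇒ ggogogggoAogggogogg   [A -> o A o]
ggogogggoAogggogogg ⇒ ggogogggoogggogogg   [A -> λ]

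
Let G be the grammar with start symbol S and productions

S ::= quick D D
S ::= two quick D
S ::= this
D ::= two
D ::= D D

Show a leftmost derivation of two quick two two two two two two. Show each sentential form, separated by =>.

S => two quick D => two quick D D => two quick D D D => two quick D D D D => two quick D D D D D => two quick D D D D D D => two quick two D D D D D => two quick two two D D D D => two quick two two two D D D => two quick two two two two D D => two quick two two two two two D => two quick two two two two two two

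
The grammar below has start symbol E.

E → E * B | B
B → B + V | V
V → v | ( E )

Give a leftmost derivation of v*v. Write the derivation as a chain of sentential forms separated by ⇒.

E ⇒ E*B ⇒ B*B ⇒ V*B ⇒ v*B ⇒ v*V ⇒ v*v

E ⇒ E*B   [E → E * B]
E*B ⇒ B*B   [E → B]
B*B ⇒ V*B   [B → V]
V*B ⇒ v*B   [V → v]
v*B ⇒ v*V   [B → V]
v*V ⇒ v*v   [V → v]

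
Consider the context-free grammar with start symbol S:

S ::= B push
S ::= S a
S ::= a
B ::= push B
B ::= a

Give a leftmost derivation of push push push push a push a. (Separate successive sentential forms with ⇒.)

S ⇒ S a ⇒ B push a ⇒ push B push a ⇒ push push B push a ⇒ push push push B push a ⇒ push push push push B push a ⇒ push push push push a push a

S ⇒ S a   [S ::= S a]
S a ⇒ B push a   [S ::= B push]
B push a ⇒ push B push a   [B ::= push B]
push B push a ⇒ push push B push a   [B ::= push B]
push push B push a ⇒ push push push B push a   [B ::= push B]
push push push B push a ⇒ push push push push B push a   [B ::= push B]
push push push push B push a ⇒ push push push push a push a   [B ::= a]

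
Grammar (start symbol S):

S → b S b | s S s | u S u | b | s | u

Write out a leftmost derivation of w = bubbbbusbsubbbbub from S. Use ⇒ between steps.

S ⇒ bSb ⇒ buSub ⇒ bubSbub ⇒ bubbSbbub ⇒ bubbbSbbbub ⇒ bubbbbSbbbbub ⇒ bubbbbuSubbbbub ⇒ bubbbbusSsubbbbub ⇒ bubbbbusbsubbbbub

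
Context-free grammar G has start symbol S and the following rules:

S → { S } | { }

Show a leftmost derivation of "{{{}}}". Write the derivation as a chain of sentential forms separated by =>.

S => {S} => {{S}} => {{{}}}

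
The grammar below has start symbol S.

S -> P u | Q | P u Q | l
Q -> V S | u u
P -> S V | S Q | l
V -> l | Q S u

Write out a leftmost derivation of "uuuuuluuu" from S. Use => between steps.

S => PuQ   [S -> P u Q]
PuQ => SVuQ   [P -> S V]
SVuQ => PuVuQ   [S -> P u]
PuVuQ => SQuVuQ   [P -> S Q]
SQuVuQ => QQuVuQ   [S -> Q]
QQuVuQ => uuQuVuQ   [Q -> u u]
uuQuVuQ => uuuuuVuQ   [Q -> u u]
uuuuuVuQ => uuuuuluQ   [V -> l]
uuuuuluQ => uuuuuluuu   [Q -> u u]

S => PuQ => SVuQ => PuVuQ => SQuVuQ => QQuVuQ => uuQuVuQ => uuuuuVuQ => uuuuuluQ => uuuuuluuu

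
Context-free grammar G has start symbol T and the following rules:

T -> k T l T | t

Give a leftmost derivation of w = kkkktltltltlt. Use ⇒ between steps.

T ⇒ kTlT   [T -> k T l T]
kTlT ⇒ kkTlTlT   [T -> k T l T]
kkTlTlT ⇒ kkkTlTlTlT   [T -> k T l T]
kkkTlTlTlT ⇒ kkkkTlTlTlTlT   [T -> k T l T]
kkkkTlTlTlTlT ⇒ kkkktlTlTlTlT   [T -> t]
kkkktlTlTlTlT ⇒ kkkktltlTlTlT   [T -> t]
kkkktltlTlTlT ⇒ kkkktltltlTlT   [T -> t]
kkkktltltlTlT ⇒ kkkktltltltlT   [T -> t]
kkkktltltltlT ⇒ kkkktltltltlt   [T -> t]

T ⇒ kTlT ⇒ kkTlTlT ⇒ kkkTlTlTlT ⇒ kkkkTlTlTlTlT ⇒ kkkktlTlTlTlT ⇒ kkkktltlTlTlT ⇒ kkkktltltlTlT ⇒ kkkktltltltlT ⇒ kkkktltltltlt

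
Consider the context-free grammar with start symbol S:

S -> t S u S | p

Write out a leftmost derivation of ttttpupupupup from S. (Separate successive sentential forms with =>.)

S => tSuS   [S -> t S u S]
tSuS => ttSuSuS   [S -> t S u S]
ttSuSuS => tttSuSuSuS   [S -> t S u S]
tttSuSuSuS => ttttSuSuSuSuS   [S -> t S u S]
ttttSuSuSuSuS => ttttpuSuSuSuS   [S -> p]
ttttpuSuSuSuS => ttttpupuSuSuS   [S -> p]
ttttpupuSuSuS => ttttpupupuSuS   [S -> p]
ttttpupupuSuS => ttttpupupupuS   [S -> p]
ttttpupupupuS => ttttpupupupup   [S -> p]

S => tSuS => ttSuSuS => tttSuSuSuS => ttttSuSuSuSuS => ttttpuSuSuSuS => ttttpupuSuSuS => ttttpupupuSuS => ttttpupupupuS => ttttpupupupup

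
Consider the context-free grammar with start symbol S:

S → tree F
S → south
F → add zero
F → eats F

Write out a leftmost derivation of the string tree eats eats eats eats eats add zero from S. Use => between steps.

S => tree F => tree eats F => tree eats eats F => tree eats eats eats F => tree eats eats eats eats F => tree eats eats eats eats eats F => tree eats eats eats eats eats add zero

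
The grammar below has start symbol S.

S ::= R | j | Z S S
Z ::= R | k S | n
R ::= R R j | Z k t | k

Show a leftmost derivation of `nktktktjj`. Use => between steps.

S=>ZSS=>RSS=>ZktSS=>RktSS=>ZktktSS=>RktktSS=>ZktktktSS=>nktktktSS=>nktktktjS=>nktktktjj

S => ZSS   [S ::= Z S S]
ZSS => RSS   [Z ::= R]
RSS => ZktSS   [R ::= Z k t]
ZktSS => RktSS   [Z ::= R]
RktSS => ZktktSS   [R ::= Z k t]
ZktktSS => RktktSS   [Z ::= R]
RktktSS => ZktktktSS   [R ::= Z k t]
ZktktktSS => nktktktSS   [Z ::= n]
nktktktSS => nktktktjS   [S ::= j]
nktktktjS => nktktktjj   [S ::= j]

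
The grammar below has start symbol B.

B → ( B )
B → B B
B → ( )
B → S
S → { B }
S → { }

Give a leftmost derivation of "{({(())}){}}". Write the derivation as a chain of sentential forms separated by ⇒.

B ⇒ S ⇒ {B} ⇒ {BB} ⇒ {(B)B} ⇒ {(S)B} ⇒ {({B})B} ⇒ {({(B)})B} ⇒ {({(())})B} ⇒ {({(())})S} ⇒ {({(())}){}}

B ⇒ S   [B → S]
S ⇒ {B}   [S → { B }]
{B} ⇒ {BB}   [B → B B]
{BB} ⇒ {(B)B}   [B → ( B )]
{(B)B} ⇒ {(S)B}   [B → S]
{(S)B} ⇒ {({B})B}   [S → { B }]
{({B})B} ⇒ {({(B)})B}   [B → ( B )]
{({(B)})B} ⇒ {({(())})B}   [B → ( )]
{({(())})B} ⇒ {({(())})S}   [B → S]
{({(())})S} ⇒ {({(())}){}}   [S → { }]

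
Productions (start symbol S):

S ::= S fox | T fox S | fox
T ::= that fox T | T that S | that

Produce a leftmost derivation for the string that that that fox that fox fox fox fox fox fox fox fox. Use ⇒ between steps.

S ⇒ S fox   [S ::= S fox]
S fox ⇒ S fox fox   [S ::= S fox]
S fox fox ⇒ S fox fox fox   [S ::= S fox]
S fox fox fox ⇒ S fox fox fox fox   [S ::= S fox]
S fox fox fox fox ⇒ T fox S fox fox fox fox   [S ::= T fox S]
T fox S fox fox fox fox ⇒ T that S fox S fox fox fox fox   [T ::= T that S]
T that S fox S fox fox fox fox ⇒ that that S fox S fox fox fox fox   [T ::= that]
that that S fox S fox fox fox fox ⇒ that that T fox S fox S fox fox fox fox   [S ::= T fox S]
that that T fox S fox S fox fox fox fox ⇒ that that that fox T fox S fox S fox fox fox fox   [T ::= that fox T]
that that that fox T fox S fox S fox fox fox fox ⇒ that that that fox that fox S fox S fox fox fox fox   [T ::= that]
that that that fox that fox S fox S fox fox fox fox ⇒ that that that fox that fox fox fox S fox fox fox fox   [S ::= fox]
that that that fox that fox fox fox S fox fox fox fox ⇒ that that that fox that fox fox fox fox fox fox fox fox   [S ::= fox]

S ⇒ S fox ⇒ S fox fox ⇒ S fox fox fox ⇒ S fox fox fox fox ⇒ T fox S fox fox fox fox ⇒ T that S fox S fox fox fox fox ⇒ that that S fox S fox fox fox fox ⇒ that that T fox S fox S fox fox fox fox ⇒ that that that fox T fox S fox S fox fox fox fox ⇒ that that that fox that fox S fox S fox fox fox fox ⇒ that that that fox that fox fox fox S fox fox fox fox ⇒ that that that fox that fox fox fox fox fox fox fox fox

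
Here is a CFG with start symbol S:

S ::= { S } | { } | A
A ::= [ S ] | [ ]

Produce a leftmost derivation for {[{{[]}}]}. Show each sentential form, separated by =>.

S => {S}   [S ::= { S }]
{S} => {A}   [S ::= A]
{A} => {[S]}   [A ::= [ S ]]
{[S]} => {[{S}]}   [S ::= { S }]
{[{S}]} => {[{{S}}]}   [S ::= { S }]
{[{{S}}]} => {[{{A}}]}   [S ::= A]
{[{{A}}]} => {[{{[]}}]}   [A ::= [ ]]

S => {S} => {A} => {[S]} => {[{S}]} => {[{{S}}]} => {[{{A}}]} => {[{{[]}}]}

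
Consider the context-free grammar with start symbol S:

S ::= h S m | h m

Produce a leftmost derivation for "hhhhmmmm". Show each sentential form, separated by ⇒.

S ⇒ hSm ⇒ hhSmm ⇒ hhhSmmm ⇒ hhhhmmmm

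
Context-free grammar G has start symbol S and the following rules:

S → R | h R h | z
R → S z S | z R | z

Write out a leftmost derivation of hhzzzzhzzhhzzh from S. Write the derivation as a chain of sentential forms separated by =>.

S => hRh   [S → h R h]
hRh => hSzSh   [R → S z S]
hSzSh => hhRhzSh   [S → h R h]
hhRhzSh => hhzRhzSh   [R → z R]
hhzRhzSh => hhzzRhzSh   [R → z R]
hhzzRhzSh => hhzzSzShzSh   [R → S z S]
hhzzSzShzSh => hhzzRzShzSh   [S → R]
hhzzRzShzSh => hhzzzzShzSh   [R → z]
hhzzzzShzSh => hhzzzzhRhhzSh   [S → h R h]
hhzzzzhRhhzSh => hhzzzzhzRhhzSh   [R → z R]
hhzzzzhzRhhzSh => hhzzzzhzzhhzSh   [R → z]
hhzzzzhzzhhzSh => hhzzzzhzzhhzzh   [S → z]

S=>hRh=>hSzSh=>hhRhzSh=>hhzRhzSh=>hhzzRhzSh=>hhzzSzShzSh=>hhzzRzShzSh=>hhzzzzShzSh=>hhzzzzhRhhzSh=>hhzzzzhzRhhzSh=>hhzzzzhzzhhzSh=>hhzzzzhzzhhzzh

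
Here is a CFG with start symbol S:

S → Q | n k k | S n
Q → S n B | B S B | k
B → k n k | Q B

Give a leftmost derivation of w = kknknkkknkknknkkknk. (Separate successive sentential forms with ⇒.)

S ⇒ Q ⇒ BSB ⇒ QBSB ⇒ kBSB ⇒ kQBSB ⇒ kBSBBSB ⇒ kknkSBBSB ⇒ kknknkkBBSB ⇒ kknknkkknkBSB ⇒ kknknkkknkknkSB ⇒ kknknkkknkknknkkB ⇒ kknknkkknkknknkkknk

S ⇒ Q   [S → Q]
Q ⇒ BSB   [Q → B S B]
BSB ⇒ QBSB   [B → Q B]
QBSB ⇒ kBSB   [Q → k]
kBSB ⇒ kQBSB   [B → Q B]
kQBSB ⇒ kBSBBSB   [Q → B S B]
kBSBBSB ⇒ kknkSBBSB   [B → k n k]
kknkSBBSB ⇒ kknknkkBBSB   [S → n k k]
kknknkkBBSB ⇒ kknknkkknkBSB   [B → k n k]
kknknkkknkBSB ⇒ kknknkkknkknkSB   [B → k n k]
kknknkkknkknkSB ⇒ kknknkkknkknknkkB   [S → n k k]
kknknkkknkknknkkB ⇒ kknknkkknkknknkkknk   [B → k n k]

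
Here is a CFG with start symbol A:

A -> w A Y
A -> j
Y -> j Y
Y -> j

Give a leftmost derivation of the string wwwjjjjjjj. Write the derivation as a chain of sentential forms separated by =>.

A => wAY => wwAYY => wwwAYYY => wwwjYYY => wwwjjYYY => wwwjjjYY => wwwjjjjYY => wwwjjjjjY => wwwjjjjjjY => wwwjjjjjjj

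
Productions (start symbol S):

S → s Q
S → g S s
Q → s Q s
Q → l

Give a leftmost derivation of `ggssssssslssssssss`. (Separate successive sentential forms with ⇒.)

S⇒gSs⇒ggSss⇒ggsQss⇒ggssQsss⇒ggsssQssss⇒ggssssQsssss⇒ggsssssQssssss⇒ggssssssQsssssss⇒ggsssssssQssssssss⇒ggssssssslssssssss

S ⇒ gSs   [S → g S s]
gSs ⇒ ggSss   [S → g S s]
ggSss ⇒ ggsQss   [S → s Q]
ggsQss ⇒ ggssQsss   [Q → s Q s]
ggssQsss ⇒ ggsssQssss   [Q → s Q s]
ggsssQssss ⇒ ggssssQsssss   [Q → s Q s]
ggssssQsssss ⇒ ggsssssQssssss   [Q → s Q s]
ggsssssQssssss ⇒ ggssssssQsssssss   [Q → s Q s]
ggssssssQsssssss ⇒ ggsssssssQssssssss   [Q → s Q s]
ggsssssssQssssssss ⇒ ggssssssslssssssss   [Q → l]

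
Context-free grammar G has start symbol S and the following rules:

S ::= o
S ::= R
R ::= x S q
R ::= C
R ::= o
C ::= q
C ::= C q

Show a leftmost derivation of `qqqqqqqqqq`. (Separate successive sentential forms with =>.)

S => R   [S ::= R]
R => C   [R ::= C]
C => Cq   [C ::= C q]
Cq => Cqq   [C ::= C q]
Cqq => Cqqq   [C ::= C q]
Cqqq => Cqqqq   [C ::= C q]
Cqqqq => Cqqqqq   [C ::= C q]
Cqqqqq => Cqqqqqq   [C ::= C q]
Cqqqqqq => Cqqqqqqq   [C ::= C q]
Cqqqqqqq => Cqqqqqqqq   [C ::= C q]
Cqqqqqqqq => Cqqqqqqqqq   [C ::= C q]
Cqqqqqqqqq => qqqqqqqqqq   [C ::= q]

S => R => C => Cq => Cqq => Cqqq => Cqqqq => Cqqqqq => Cqqqqqq => Cqqqqqqq => Cqqqqqqqq => Cqqqqqqqqq => qqqqqqqqqq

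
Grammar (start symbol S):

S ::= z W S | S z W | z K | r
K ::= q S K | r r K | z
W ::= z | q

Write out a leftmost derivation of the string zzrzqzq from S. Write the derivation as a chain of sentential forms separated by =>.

S => SzW => zWSzW => zzSzW => zzSzWzW => zzrzWzW => zzrzqzW => zzrzqzq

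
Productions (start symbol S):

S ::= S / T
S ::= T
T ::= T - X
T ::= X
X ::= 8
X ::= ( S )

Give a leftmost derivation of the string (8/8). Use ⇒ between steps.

S⇒T⇒X⇒(S)⇒(S/T)⇒(T/T)⇒(X/T)⇒(8/T)⇒(8/X)⇒(8/8)

S ⇒ T   [S ::= T]
T ⇒ X   [T ::= X]
X ⇒ (S)   [X ::= ( S )]
(S) ⇒ (S/T)   [S ::= S / T]
(S/T) ⇒ (T/T)   [S ::= T]
(T/T) ⇒ (X/T)   [T ::= X]
(X/T) ⇒ (8/T)   [X ::= 8]
(8/T) ⇒ (8/X)   [T ::= X]
(8/X) ⇒ (8/8)   [X ::= 8]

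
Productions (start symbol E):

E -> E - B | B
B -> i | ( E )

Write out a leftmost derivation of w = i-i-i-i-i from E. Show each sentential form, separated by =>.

E => E-B   [E -> E - B]
E-B => E-B-B   [E -> E - B]
E-B-B => E-B-B-B   [E -> E - B]
E-B-B-B => E-B-B-B-B   [E -> E - B]
E-B-B-B-B => B-B-B-B-B   [E -> B]
B-B-B-B-B => i-B-B-B-B   [B -> i]
i-B-B-B-B => i-i-B-B-B   [B -> i]
i-i-B-B-B => i-i-i-B-B   [B -> i]
i-i-i-B-B => i-i-i-i-B   [B -> i]
i-i-i-i-B => i-i-i-i-i   [B -> i]

E=>E-B=>E-B-B=>E-B-B-B=>E-B-B-B-B=>B-B-B-B-B=>i-B-B-B-B=>i-i-B-B-B=>i-i-i-B-B=>i-i-i-i-B=>i-i-i-i-i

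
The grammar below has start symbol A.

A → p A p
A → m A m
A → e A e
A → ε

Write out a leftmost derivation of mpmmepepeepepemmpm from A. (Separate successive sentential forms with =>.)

A => mAm => mpApm => mpmAmpm => mpmmAmmpm => mpmmeAemmpm => mpmmepApemmpm => mpmmepeAepemmpm => mpmmepepApepemmpm => mpmmepepeAepepemmpm => mpmmepepeepepemmpm

A => mAm   [A → m A m]
mAm => mpApm   [A → p A p]
mpApm => mpmAmpm   [A → m A m]
mpmAmpm => mpmmAmmpm   [A → m A m]
mpmmAmmpm => mpmmeAemmpm   [A → e A e]
mpmmeAemmpm => mpmmepApemmpm   [A → p A p]
mpmmepApemmpm => mpmmepeAepemmpm   [A → e A e]
mpmmepeAepemmpm => mpmmepepApepemmpm   [A → p A p]
mpmmepepApepemmpm => mpmmepepeAepepemmpm   [A → e A e]
mpmmepepeAepepemmpm => mpmmepepeepepemmpm   [A → ε]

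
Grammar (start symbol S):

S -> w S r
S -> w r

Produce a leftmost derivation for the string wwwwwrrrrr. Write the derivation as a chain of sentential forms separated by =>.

S => wSr => wwSrr => wwwSrrr => wwwwSrrrr => wwwwwrrrrr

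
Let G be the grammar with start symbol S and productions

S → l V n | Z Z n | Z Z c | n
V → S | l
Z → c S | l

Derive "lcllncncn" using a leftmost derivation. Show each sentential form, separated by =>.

S => lVn => lSn => lZZcn => lcSZcn => lclVnZcn => lcllnZcn => lcllncScn => lcllncncn

S => lVn   [S → l V n]
lVn => lSn   [V → S]
lSn => lZZcn   [S → Z Z c]
lZZcn => lcSZcn   [Z → c S]
lcSZcn => lclVnZcn   [S → l V n]
lclVnZcn => lcllnZcn   [V → l]
lcllnZcn => lcllncScn   [Z → c S]
lcllncScn => lcllncncn   [S → n]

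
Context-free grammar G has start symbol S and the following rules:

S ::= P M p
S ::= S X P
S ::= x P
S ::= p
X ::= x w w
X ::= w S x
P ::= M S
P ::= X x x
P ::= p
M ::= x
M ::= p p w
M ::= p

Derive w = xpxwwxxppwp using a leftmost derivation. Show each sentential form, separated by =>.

S => xP => xMS => xpS => xpPMp => xpXxxMp => xpxwwxxMp => xpxwwxxppwp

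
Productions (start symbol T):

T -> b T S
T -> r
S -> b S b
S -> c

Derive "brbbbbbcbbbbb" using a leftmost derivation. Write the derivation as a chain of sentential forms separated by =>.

T=>bTS=>brS=>brbSb=>brbbSbb=>brbbbSbbb=>brbbbbSbbbb=>brbbbbbSbbbbb=>brbbbbbcbbbbb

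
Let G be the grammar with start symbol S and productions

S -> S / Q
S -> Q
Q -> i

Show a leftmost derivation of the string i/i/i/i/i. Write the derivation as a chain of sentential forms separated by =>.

S=>S/Q=>S/Q/Q=>S/Q/Q/Q=>S/Q/Q/Q/Q=>Q/Q/Q/Q/Q=>i/Q/Q/Q/Q=>i/i/Q/Q/Q=>i/i/i/Q/Q=>i/i/i/i/Q=>i/i/i/i/i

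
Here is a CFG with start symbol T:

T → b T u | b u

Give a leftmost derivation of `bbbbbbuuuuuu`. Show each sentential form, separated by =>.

T => bTu => bbTuu => bbbTuuu => bbbbTuuuu => bbbbbTuuuuu => bbbbbbuuuuuu

T => bTu   [T → b T u]
bTu => bbTuu   [T → b T u]
bbTuu => bbbTuuu   [T → b T u]
bbbTuuu => bbbbTuuuu   [T → b T u]
bbbbTuuuu => bbbbbTuuuuu   [T → b T u]
bbbbbTuuuuu => bbbbbbuuuuuu   [T → b u]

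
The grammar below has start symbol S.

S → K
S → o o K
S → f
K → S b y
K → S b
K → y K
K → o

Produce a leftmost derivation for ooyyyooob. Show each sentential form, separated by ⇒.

S ⇒ ooK ⇒ ooyK ⇒ ooyyK ⇒ ooyyyK ⇒ ooyyySb ⇒ ooyyyooKb ⇒ ooyyyooob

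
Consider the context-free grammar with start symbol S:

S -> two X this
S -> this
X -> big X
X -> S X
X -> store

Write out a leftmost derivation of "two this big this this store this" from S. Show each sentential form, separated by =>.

S => two X this => two S X this => two this X this => two this big X this => two this big S X this => two this big this X this => two this big this S X this => two this big this this X this => two this big this this store this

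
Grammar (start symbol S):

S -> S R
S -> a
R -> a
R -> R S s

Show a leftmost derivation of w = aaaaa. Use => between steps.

S=>SR=>SRR=>SRRR=>SRRRR=>aRRRR=>aaRRR=>aaaRR=>aaaaR=>aaaaa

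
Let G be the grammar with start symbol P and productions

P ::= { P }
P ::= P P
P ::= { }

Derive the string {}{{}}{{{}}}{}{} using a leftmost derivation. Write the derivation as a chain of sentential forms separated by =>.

P=>PP=>PPP=>{}PP=>{}PPP=>{}PPPP=>{}{P}PPP=>{}{{}}PPP=>{}{{}}{P}PP=>{}{{}}{{P}}PP=>{}{{}}{{{}}}PP=>{}{{}}{{{}}}{}P=>{}{{}}{{{}}}{}{}

P => PP   [P ::= P P]
PP => PPP   [P ::= P P]
PPP => {}PP   [P ::= { }]
{}PP => {}PPP   [P ::= P P]
{}PPP => {}PPPP   [P ::= P P]
{}PPPP => {}{P}PPP   [P ::= { P }]
{}{P}PPP => {}{{}}PPP   [P ::= { }]
{}{{}}PPP => {}{{}}{P}PP   [P ::= { P }]
{}{{}}{P}PP => {}{{}}{{P}}PP   [P ::= { P }]
{}{{}}{{P}}PP => {}{{}}{{{}}}PP   [P ::= { }]
{}{{}}{{{}}}PP => {}{{}}{{{}}}{}P   [P ::= { }]
{}{{}}{{{}}}{}P => {}{{}}{{{}}}{}{}   [P ::= { }]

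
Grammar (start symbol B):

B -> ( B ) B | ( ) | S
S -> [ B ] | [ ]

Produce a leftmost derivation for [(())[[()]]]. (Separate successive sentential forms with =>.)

B => S   [B -> S]
S => [B]   [S -> [ B ]]
[B] => [(B)B]   [B -> ( B ) B]
[(B)B] => [(())B]   [B -> ( )]
[(())B] => [(())S]   [B -> S]
[(())S] => [(())[B]]   [S -> [ B ]]
[(())[B]] => [(())[S]]   [B -> S]
[(())[S]] => [(())[[B]]]   [S -> [ B ]]
[(())[[B]]] => [(())[[()]]]   [B -> ( )]

B => S => [B] => [(B)B] => [(())B] => [(())S] => [(())[B]] => [(())[S]] => [(())[[B]]] => [(())[[()]]]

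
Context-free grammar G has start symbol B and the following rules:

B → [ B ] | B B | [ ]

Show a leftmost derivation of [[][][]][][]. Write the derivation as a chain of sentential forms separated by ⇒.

B ⇒ BB   [B → B B]
BB ⇒ BBB   [B → B B]
BBB ⇒ [B]BB   [B → [ B ]]
[B]BB ⇒ [BB]BB   [B → B B]
[BB]BB ⇒ [BBB]BB   [B → B B]
[BBB]BB ⇒ [[]BB]BB   [B → [ ]]
[[]BB]BB ⇒ [[][]B]BB   [B → [ ]]
[[][]B]BB ⇒ [[][][]]BB   [B → [ ]]
[[][][]]BB ⇒ [[][][]][]B   [B → [ ]]
[[][][]][]B ⇒ [[][][]][][]   [B → [ ]]

B ⇒ BB ⇒ BBB ⇒ [B]BB ⇒ [BB]BB ⇒ [BBB]BB ⇒ [[]BB]BB ⇒ [[][]B]BB ⇒ [[][][]]BB ⇒ [[][][]][]B ⇒ [[][][]][][]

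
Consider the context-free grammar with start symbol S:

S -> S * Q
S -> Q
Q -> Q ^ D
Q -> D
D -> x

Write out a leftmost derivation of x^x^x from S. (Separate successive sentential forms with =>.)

S=>Q=>Q^D=>Q^D^D=>D^D^D=>x^D^D=>x^x^D=>x^x^x

S => Q   [S -> Q]
Q => Q^D   [Q -> Q ^ D]
Q^D => Q^D^D   [Q -> Q ^ D]
Q^D^D => D^D^D   [Q -> D]
D^D^D => x^D^D   [D -> x]
x^D^D => x^x^D   [D -> x]
x^x^D => x^x^x   [D -> x]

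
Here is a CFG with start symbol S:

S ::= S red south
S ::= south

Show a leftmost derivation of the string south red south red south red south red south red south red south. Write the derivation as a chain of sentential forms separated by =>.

S => S red south => S red south red south => S red south red south red south => S red south red south red south red south => S red south red south red south red south red south => S red south red south red south red south red south red south => south red south red south red south red south red south red south

S => S red south   [S ::= S red south]
S red south => S red south red south   [S ::= S red south]
S red south red south => S red south red south red south   [S ::= S red south]
S red south red south red south => S red south red south red south red south   [S ::= S red south]
S red south red south red south red south => S red south red south red south red south red south   [S ::= S red south]
S red south red south red south red south red south => S red south red south red south red south red south red south   [S ::= S red south]
S red south red south red south red south red south red south => south red south red south red south red south red south red south   [S ::= south]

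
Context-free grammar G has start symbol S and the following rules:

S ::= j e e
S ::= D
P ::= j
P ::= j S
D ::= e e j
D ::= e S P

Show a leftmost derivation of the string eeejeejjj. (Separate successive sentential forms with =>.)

S=>D=>eSP=>eDP=>eeSPP=>eeDPP=>eeeSPPP=>eeejeePPP=>eeejeejPP=>eeejeejjP=>eeejeejjj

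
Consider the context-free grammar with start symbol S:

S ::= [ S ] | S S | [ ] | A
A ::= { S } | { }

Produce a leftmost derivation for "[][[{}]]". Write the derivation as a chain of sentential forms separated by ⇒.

S ⇒ SS ⇒ []S ⇒ [][S] ⇒ [][[S]] ⇒ [][[A]] ⇒ [][[{}]]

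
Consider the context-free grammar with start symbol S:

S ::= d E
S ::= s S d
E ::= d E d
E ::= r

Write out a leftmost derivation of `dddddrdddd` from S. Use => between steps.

S => dE => ddEd => dddEdd => ddddEddd => dddddEdddd => dddddrdddd

S => dE   [S ::= d E]
dE => ddEd   [E ::= d E d]
ddEd => dddEdd   [E ::= d E d]
dddEdd => ddddEddd   [E ::= d E d]
ddddEddd => dddddEdddd   [E ::= d E d]
dddddEdddd => dddddrdddd   [E ::= r]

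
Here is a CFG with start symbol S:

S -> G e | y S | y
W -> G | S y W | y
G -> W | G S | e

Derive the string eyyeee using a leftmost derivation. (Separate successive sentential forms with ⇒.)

S ⇒ Ge   [S -> G e]
Ge ⇒ GSe   [G -> G S]
GSe ⇒ eSe   [G -> e]
eSe ⇒ eySe   [S -> y S]
eySe ⇒ eyySe   [S -> y S]
eyySe ⇒ eyyGee   [S -> G e]
eyyGee ⇒ eyyeee   [G -> e]

S ⇒ Ge ⇒ GSe ⇒ eSe ⇒ eySe ⇒ eyySe ⇒ eyyGee ⇒ eyyeee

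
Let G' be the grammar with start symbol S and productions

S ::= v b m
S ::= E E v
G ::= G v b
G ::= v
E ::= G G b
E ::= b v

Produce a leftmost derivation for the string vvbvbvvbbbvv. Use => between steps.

S => EEv => GGbEv => GvbGbEv => GvbvbGbEv => vvbvbGbEv => vvbvbGvbbEv => vvbvbvvbbEv => vvbvbvvbbbvv

S => EEv   [S ::= E E v]
EEv => GGbEv   [E ::= G G b]
GGbEv => GvbGbEv   [G ::= G v b]
GvbGbEv => GvbvbGbEv   [G ::= G v b]
GvbvbGbEv => vvbvbGbEv   [G ::= v]
vvbvbGbEv => vvbvbGvbbEv   [G ::= G v b]
vvbvbGvbbEv => vvbvbvvbbEv   [G ::= v]
vvbvbvvbbEv => vvbvbvvbbbvv   [E ::= b v]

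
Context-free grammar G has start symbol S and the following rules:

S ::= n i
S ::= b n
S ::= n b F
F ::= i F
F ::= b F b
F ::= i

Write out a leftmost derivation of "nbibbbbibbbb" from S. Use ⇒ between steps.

S ⇒ nbF ⇒ nbiF ⇒ nbibFb ⇒ nbibbFbb ⇒ nbibbbFbbb ⇒ nbibbbbFbbbb ⇒ nbibbbbibbbb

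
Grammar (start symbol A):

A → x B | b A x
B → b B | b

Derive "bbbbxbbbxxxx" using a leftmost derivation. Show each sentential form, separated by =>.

A => bAx => bbAxx => bbbAxxx => bbbbAxxxx => bbbbxBxxxx => bbbbxbBxxxx => bbbbxbbBxxxx => bbbbxbbbxxxx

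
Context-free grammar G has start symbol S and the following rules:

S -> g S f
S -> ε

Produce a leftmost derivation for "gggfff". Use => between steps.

S => gSf   [S -> g S f]
gSf => ggSff   [S -> g S f]
ggSff => gggSfff   [S -> g S f]
gggSfff => gggfff   [S -> ε]

S => gSf => ggSff => gggSfff => gggfff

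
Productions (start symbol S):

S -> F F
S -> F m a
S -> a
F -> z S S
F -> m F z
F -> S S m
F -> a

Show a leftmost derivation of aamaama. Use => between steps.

S => FF => SSmF => FFSmF => SSmFSmF => aSmFSmF => aamFSmF => aamaSmF => aamaamF => aamaama

S => FF   [S -> F F]
FF => SSmF   [F -> S S m]
SSmF => FFSmF   [S -> F F]
FFSmF => SSmFSmF   [F -> S S m]
SSmFSmF => aSmFSmF   [S -> a]
aSmFSmF => aamFSmF   [S -> a]
aamFSmF => aamaSmF   [F -> a]
aamaSmF => aamaamF   [S -> a]
aamaamF => aamaama   [F -> a]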